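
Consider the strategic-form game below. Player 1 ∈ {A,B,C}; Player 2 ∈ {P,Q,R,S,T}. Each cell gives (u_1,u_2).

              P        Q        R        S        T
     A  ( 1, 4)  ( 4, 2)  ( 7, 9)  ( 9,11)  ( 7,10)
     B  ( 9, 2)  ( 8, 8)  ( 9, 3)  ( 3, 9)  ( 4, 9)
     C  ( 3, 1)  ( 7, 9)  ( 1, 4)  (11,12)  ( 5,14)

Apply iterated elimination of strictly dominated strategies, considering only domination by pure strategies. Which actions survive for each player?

P2 drop P (R beats it: A:9>4 B:3>2 C:4>1)
P2 drop Q (S beats it: A:11>2 B:9>8 C:12>9)
P2 drop R (S beats it: A:11>9 B:9>3 C:12>4)
P1 drop B (A beats it: S:9>3 T:7>4)
P1→{A,C} P2→{S,T}

Survivors P1:{A,C} P2:{S,T}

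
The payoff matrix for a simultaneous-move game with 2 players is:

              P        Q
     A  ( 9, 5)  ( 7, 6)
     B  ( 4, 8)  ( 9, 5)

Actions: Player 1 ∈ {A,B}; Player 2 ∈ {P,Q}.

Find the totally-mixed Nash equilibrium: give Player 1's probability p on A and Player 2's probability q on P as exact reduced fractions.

P1 indiff ⇒ q·9+(1-q)·7 = q·4+(1-q)·9 ⇒ q(5) = (1-q)(2) ⇒ q = 2/7
P2 indiff ⇒ p·5+(1-p)·8 = p·6+(1-p)·5 ⇒ p(-1) = (1-p)(-3) ⇒ p = 3/4

P1 mixes 3/4 on A; P2 mixes 2/7 on P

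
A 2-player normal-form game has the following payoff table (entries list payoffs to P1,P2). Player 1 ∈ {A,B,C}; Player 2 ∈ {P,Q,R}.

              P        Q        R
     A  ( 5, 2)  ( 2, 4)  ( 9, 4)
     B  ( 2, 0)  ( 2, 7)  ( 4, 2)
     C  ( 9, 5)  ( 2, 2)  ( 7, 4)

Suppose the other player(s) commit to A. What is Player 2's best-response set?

u_2(P vs A) = 2
u_2(Q vs A) = 4
u_2(R vs A) = 4
max payoff 4 at {Q,R}

P2 best: {Q,R}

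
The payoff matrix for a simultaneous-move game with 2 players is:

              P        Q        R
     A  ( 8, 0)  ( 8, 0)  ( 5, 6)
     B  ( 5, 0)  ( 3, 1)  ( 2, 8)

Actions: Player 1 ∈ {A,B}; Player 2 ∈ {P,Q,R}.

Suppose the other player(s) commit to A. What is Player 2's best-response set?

P2 best: {R}

u_2(P vs A) = 0
u_2(Q vs A) = 0
u_2(R vs A) = 6
max payoff 6 at {R}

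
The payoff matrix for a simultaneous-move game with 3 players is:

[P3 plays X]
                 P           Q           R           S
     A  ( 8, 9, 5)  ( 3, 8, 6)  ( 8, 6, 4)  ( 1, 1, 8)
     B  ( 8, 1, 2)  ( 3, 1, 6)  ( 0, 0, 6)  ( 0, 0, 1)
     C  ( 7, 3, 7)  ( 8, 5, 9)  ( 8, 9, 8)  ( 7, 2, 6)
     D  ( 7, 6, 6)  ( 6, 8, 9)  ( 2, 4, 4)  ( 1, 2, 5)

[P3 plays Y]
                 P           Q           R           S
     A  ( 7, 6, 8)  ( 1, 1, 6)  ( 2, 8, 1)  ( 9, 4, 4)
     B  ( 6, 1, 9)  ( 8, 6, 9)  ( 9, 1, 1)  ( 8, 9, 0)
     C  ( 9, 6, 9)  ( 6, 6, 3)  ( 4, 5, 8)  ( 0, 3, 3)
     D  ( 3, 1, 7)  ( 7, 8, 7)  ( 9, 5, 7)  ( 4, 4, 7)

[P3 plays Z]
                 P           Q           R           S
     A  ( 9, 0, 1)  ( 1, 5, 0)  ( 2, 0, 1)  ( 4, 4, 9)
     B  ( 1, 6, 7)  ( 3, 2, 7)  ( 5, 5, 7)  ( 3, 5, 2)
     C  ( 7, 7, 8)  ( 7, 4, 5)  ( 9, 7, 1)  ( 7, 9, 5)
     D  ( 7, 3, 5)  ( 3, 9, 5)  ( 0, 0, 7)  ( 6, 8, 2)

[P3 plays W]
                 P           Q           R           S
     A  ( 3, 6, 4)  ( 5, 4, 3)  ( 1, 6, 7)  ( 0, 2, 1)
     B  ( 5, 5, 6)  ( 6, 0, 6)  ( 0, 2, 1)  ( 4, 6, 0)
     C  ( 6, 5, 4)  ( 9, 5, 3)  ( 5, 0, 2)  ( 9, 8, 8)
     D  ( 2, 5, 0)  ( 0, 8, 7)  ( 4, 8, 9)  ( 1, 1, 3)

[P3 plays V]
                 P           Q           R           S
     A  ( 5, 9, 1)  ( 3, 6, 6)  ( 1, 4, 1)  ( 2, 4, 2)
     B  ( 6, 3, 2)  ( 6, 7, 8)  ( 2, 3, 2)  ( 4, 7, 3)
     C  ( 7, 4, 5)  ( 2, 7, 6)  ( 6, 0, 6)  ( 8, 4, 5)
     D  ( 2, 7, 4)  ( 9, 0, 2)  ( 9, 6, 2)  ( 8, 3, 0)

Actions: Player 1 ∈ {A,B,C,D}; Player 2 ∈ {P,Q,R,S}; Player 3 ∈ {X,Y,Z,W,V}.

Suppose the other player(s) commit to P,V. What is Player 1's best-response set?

argmax u_1 = {C}

u_1(A vs P,V) = 5
u_1(B vs P,V) = 6
u_1(C vs P,V) = 7
u_1(D vs P,V) = 2
max payoff 7 at {C}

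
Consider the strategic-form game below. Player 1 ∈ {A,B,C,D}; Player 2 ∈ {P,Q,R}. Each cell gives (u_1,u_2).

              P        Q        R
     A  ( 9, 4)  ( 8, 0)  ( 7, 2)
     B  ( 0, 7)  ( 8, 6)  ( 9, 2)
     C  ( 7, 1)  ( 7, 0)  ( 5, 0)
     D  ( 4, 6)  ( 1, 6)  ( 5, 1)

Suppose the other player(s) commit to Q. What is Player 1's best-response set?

argmax u_1 = {A,B}

u_1(A vs Q) = 8
u_1(B vs Q) = 8
u_1(C vs Q) = 7
u_1(D vs Q) = 1
max payoff 8 at {A,B}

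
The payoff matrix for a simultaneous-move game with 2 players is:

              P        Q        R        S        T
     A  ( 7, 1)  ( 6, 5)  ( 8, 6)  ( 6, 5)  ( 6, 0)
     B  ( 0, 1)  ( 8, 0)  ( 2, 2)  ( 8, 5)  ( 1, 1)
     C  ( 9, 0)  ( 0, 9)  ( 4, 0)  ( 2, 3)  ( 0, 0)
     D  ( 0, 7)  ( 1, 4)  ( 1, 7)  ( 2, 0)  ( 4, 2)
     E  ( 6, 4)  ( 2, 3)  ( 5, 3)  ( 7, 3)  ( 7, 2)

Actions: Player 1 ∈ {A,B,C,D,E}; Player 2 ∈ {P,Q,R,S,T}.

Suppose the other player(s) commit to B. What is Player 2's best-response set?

argmax u_2 = {S}

u_2(P vs B) = 1
u_2(Q vs B) = 0
u_2(R vs B) = 2
u_2(S vs B) = 5
u_2(T vs B) = 1
max payoff 5 at {S}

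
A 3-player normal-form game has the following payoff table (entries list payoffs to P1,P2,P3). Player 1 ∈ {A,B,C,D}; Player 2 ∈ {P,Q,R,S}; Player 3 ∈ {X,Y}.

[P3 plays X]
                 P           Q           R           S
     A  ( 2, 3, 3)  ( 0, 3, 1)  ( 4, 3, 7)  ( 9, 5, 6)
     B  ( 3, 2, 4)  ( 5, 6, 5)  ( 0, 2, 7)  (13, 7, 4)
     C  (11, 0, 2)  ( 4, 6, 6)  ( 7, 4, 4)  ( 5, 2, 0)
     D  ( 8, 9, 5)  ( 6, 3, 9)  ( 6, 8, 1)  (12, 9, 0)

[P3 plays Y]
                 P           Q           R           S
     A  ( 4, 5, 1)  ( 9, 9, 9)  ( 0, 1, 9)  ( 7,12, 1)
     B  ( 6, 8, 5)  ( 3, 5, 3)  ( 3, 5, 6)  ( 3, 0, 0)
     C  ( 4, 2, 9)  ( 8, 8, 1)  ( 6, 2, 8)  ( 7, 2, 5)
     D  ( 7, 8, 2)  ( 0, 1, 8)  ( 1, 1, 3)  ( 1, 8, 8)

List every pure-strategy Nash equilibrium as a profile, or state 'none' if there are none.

Nash profiles: (B,S,X)

(A,P,X): not NE [P1→C gives 11>2; P2→S gives 5>3]
(A,P,Y): not NE [P1→D gives 7>4; P2→S gives 12>5; P3→X gives 3>1]
(A,Q,X): not NE [P1→D gives 6>0; P2→S gives 5>3; P3→Y gives 9>1]
(A,Q,Y): not NE [P2→S gives 12>9]
(A,R,X): not NE [P1→C gives 7>4; P2→S gives 5>3; P3→Y gives 9>7]
(A,R,Y): not NE [P1→C gives 6>0; P2→S gives 12>1]
(A,S,X): not NE [P1→B gives 13>9]
(A,S,Y): not NE [P3→X gives 6>1]
(B,P,X): not NE [P1→C gives 11>3; P2→S gives 7>2; P3→Y gives 5>4]
(B,P,Y): not NE [P1→D gives 7>6]
(B,Q,X): not NE [P1→D gives 6>5; P2→S gives 7>6]
(B,Q,Y): not NE [P1→A gives 9>3; P2→P gives 8>5; P3→X gives 5>3]
(B,R,X): not NE [P1→C gives 7>0; P2→S gives 7>2]
(B,R,Y): not NE [P1→C gives 6>3; P2→P gives 8>5; P3→X gives 7>6]
(B,S,X): NE
(B,S,Y): not NE [P1→C gives 7>3; P2→P gives 8>0; P3→X gives 4>0]
(C,P,X): not NE [P2→Q gives 6>0; P3→Y gives 9>2]
(C,P,Y): not NE [P1→D gives 7>4; P2→Q gives 8>2]
(C,Q,X): not NE [P1→D gives 6>4]
(C,Q,Y): not NE [P1→A gives 9>8; P3→X gives 6>1]
(C,R,X): not NE [P2→Q gives 6>4; P3→Y gives 8>4]
(C,R,Y): not NE [P2→Q gives 8>2]
(C,S,X): not NE [P1→B gives 13>5; P2→Q gives 6>2; P3→Y gives 5>0]
(C,S,Y): not NE [P2→Q gives 8>2]
(D,P,X): not NE [P1→C gives 11>8]
(D,P,Y): not NE [P3→X gives 5>2]
(D,Q,X): not NE [P2→S gives 9>3]
(D,Q,Y): not NE [P1→A gives 9>0; P2→S gives 8>1; P3→X gives 9>8]
(D,R,X): not NE [P1→C gives 7>6; P2→S gives 9>8; P3→Y gives 3>1]
(D,R,Y): not NE [P1→C gives 6>1; P2→S gives 8>1]
(D,S,X): not NE [P1→B gives 13>12; P3→Y gives 8>0]
(D,S,Y): not NE [P1→C gives 7>1]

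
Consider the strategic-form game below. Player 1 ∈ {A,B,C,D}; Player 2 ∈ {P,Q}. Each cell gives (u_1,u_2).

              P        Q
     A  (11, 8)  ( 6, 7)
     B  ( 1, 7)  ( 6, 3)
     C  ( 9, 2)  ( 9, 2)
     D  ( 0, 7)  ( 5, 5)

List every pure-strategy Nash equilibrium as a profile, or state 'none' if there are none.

NE set: (A,P), (C,Q)

(A,P): NE
(A,Q): not NE [P1→C gives 9>6; P2→P gives 8>7]
(B,P): not NE [P1→A gives 11>1]
(B,Q): not NE [P1→C gives 9>6; P2→P gives 7>3]
(C,P): not NE [P1→A gives 11>9]
(C,Q): NE
(D,P): not NE [P1→A gives 11>0]
(D,Q): not NE [P1→C gives 9>5; P2→P gives 7>5]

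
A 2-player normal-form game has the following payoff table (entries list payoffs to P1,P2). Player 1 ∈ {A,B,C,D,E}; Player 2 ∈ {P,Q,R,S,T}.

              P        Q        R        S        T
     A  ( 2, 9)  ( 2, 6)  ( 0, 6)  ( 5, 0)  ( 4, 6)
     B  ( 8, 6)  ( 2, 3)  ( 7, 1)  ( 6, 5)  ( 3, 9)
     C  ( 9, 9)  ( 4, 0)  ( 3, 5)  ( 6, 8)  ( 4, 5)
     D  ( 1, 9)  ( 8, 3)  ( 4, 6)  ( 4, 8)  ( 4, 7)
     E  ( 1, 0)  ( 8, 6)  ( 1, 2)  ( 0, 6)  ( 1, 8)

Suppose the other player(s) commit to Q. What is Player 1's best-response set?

u_1(A vs Q) = 2
u_1(B vs Q) = 2
u_1(C vs Q) = 4
u_1(D vs Q) = 8
u_1(E vs Q) = 8
max payoff 8 at {D,E}

argmax u_1 = {D,E}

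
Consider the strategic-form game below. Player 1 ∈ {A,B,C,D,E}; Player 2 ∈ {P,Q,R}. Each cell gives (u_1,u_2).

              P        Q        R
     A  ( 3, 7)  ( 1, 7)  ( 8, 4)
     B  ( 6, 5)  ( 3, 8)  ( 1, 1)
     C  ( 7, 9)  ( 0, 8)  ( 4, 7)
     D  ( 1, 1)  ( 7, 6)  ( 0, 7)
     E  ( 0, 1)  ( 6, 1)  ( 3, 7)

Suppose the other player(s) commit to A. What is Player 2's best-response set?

u_2(P vs A) = 7
u_2(Q vs A) = 7
u_2(R vs A) = 4
max payoff 7 at {P,Q}

BR_2 = {P,Q}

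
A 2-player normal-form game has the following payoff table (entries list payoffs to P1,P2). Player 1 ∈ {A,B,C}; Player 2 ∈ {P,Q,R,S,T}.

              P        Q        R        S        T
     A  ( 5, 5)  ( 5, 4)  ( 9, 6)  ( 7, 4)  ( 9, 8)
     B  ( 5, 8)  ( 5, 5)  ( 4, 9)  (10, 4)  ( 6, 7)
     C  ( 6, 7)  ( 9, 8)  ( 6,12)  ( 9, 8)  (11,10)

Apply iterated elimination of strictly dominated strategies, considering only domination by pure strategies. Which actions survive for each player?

P2 drop P (R beats it: A:6>5 B:9>8 C:12>7)
P2 drop Q (R beats it: A:6>4 B:9>5 C:12>8)
P2 drop S (R beats it: A:6>4 B:9>4 C:12>8)
P1 drop B (A beats it: R:9>4 T:9>6)
P1→{A,C} P2→{R,T}

Survivors P1:{A,C} P2:{R,T}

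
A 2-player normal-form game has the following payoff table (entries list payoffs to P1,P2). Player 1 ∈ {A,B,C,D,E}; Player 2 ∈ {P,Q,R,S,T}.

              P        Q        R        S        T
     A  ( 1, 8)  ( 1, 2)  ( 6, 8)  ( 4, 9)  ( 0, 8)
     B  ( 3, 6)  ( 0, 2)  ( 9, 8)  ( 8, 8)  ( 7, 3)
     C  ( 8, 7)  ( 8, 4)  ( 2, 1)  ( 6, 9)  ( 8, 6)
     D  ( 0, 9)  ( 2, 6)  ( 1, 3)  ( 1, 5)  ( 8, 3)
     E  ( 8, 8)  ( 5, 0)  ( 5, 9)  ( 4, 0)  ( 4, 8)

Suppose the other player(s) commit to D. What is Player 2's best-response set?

argmax u_2 = {P}

u_2(P vs D) = 9
u_2(Q vs D) = 6
u_2(R vs D) = 3
u_2(S vs D) = 5
u_2(T vs D) = 3
max payoff 9 at {P}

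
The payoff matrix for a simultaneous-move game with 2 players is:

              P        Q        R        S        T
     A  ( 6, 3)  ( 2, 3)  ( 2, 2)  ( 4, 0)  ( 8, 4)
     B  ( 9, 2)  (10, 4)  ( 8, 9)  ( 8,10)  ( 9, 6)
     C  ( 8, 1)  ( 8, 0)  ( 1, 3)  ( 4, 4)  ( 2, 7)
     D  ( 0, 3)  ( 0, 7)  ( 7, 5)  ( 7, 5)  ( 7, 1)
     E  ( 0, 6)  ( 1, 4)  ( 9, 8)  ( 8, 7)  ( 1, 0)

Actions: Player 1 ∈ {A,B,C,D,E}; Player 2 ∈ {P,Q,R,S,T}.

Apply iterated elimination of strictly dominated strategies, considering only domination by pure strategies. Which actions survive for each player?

IESDS → P1:{B,E} P2:{R,S}

P1 drop A (B beats it: P:9>6 Q:10>2 R:8>2 S:8>4 T:9>8)
P1 drop C (B beats it: P:9>8 Q:10>8 R:8>1 S:8>4 T:9>2)
P1 drop D (B beats it: P:9>0 Q:10>0 R:8>7 S:8>7 T:9>7)
P2 drop P (R beats it: B:9>2 E:8>6)
P2 drop Q (R beats it: B:9>4 E:8>4)
P2 drop T (R beats it: B:9>6 E:8>0)
P1→{B,E} P2→{R,S}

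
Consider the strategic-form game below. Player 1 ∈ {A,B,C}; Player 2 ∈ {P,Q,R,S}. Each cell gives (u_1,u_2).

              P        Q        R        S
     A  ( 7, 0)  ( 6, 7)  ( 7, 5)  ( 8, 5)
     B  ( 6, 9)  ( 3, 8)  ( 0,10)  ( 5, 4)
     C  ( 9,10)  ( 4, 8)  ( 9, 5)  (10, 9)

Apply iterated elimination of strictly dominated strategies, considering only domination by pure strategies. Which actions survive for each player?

IESDS → P1:{A,C} P2:{P,Q,S}

P1 drop B (A beats it: P:7>6 Q:6>3 R:7>0 S:8>5)
P2 drop R (Q beats it: A:7>5 C:8>5)
P1→{A,C} P2→{P,Q,S}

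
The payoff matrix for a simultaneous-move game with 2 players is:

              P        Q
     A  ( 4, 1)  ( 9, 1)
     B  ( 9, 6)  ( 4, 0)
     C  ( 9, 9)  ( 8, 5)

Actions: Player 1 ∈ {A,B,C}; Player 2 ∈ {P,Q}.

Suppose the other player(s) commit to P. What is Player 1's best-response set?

u_1(A vs P) = 4
u_1(B vs P) = 9
u_1(C vs P) = 9
max payoff 9 at {B,C}

P1 best: {B,C}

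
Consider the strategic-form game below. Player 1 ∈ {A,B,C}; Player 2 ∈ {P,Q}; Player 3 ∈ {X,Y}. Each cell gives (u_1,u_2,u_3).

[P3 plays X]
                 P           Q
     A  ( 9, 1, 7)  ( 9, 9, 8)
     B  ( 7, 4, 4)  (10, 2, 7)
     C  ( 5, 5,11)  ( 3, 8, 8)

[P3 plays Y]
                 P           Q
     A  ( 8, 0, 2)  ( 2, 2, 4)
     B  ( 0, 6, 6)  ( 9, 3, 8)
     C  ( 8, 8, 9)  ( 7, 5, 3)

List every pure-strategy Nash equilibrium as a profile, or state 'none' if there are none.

(A,P,X): not NE [P2→Q gives 9>1]
(A,P,Y): not NE [P2→Q gives 2>0; P3→X gives 7>2]
(A,Q,X): not NE [P1→B gives 10>9]
(A,Q,Y): not NE [P1→B gives 9>2; P3→X gives 8>4]
(B,P,X): not NE [P1→A gives 9>7; P3→Y gives 6>4]
(B,P,Y): not NE [P1→C gives 8>0]
(B,Q,X): not NE [P2→P gives 4>2; P3→Y gives 8>7]
(B,Q,Y): not NE [P2→P gives 6>3]
(C,P,X): not NE [P1→A gives 9>5; P2→Q gives 8>5]
(C,P,Y): not NE [P3→X gives 11>9]
(C,Q,X): not NE [P1→B gives 10>3]
(C,Q,Y): not NE [P1→B gives 9>7; P2→P gives 8>5; P3→X gives 8>3]

PSNE: ∅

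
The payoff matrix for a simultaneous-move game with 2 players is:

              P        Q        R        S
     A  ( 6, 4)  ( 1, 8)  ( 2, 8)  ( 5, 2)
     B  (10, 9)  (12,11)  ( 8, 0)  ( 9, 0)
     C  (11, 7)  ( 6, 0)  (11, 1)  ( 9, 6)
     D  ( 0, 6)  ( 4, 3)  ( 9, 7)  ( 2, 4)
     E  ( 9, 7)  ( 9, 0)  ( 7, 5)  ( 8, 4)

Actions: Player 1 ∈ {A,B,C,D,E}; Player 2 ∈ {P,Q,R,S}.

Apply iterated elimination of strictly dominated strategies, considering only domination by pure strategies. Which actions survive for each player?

P1 drop A (B beats it: P:10>6 Q:12>1 R:8>2 S:9>5)
P1 drop D (C beats it: P:11>0 Q:6>4 R:11>9 S:9>2)
P1 drop E (B beats it: P:10>9 Q:12>9 R:8>7 S:9>8)
P2 drop R (P beats it: B:9>0 C:7>1)
P2 drop S (P beats it: B:9>0 C:7>6)
P1→{B,C} P2→{P,Q}

Remaining: P1:{B,C} P2:{P,Q}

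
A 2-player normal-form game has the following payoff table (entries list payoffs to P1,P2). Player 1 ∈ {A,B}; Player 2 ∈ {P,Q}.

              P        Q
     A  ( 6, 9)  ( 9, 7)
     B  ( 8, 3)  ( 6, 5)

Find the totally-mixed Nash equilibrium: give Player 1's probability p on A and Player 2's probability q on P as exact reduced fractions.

P1 mixes 1/2 on A; P2 mixes 3/5 on P

P1 indiff ⇒ q·6+(1-q)·9 = q·8+(1-q)·6 ⇒ q(-2) = (1-q)(-3) ⇒ q = 3/5
P2 indiff ⇒ p·9+(1-p)·3 = p·7+(1-p)·5 ⇒ p(2) = (1-p)(2) ⇒ p = 1/2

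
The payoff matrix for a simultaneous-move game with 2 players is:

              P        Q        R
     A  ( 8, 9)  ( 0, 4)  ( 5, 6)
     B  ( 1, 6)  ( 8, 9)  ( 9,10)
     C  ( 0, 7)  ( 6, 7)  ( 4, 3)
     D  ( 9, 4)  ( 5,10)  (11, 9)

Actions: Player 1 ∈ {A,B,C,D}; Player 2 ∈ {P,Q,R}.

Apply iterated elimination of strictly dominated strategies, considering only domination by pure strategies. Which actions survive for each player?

Survivors P1:{B,D} P2:{Q,R}

P1 drop A (D beats it: P:9>8 Q:5>0 R:11>5)
P1 drop C (B beats it: P:1>0 Q:8>6 R:9>4)
P2 drop P (Q beats it: B:9>6 D:10>4)
P1→{B,D} P2→{Q,R}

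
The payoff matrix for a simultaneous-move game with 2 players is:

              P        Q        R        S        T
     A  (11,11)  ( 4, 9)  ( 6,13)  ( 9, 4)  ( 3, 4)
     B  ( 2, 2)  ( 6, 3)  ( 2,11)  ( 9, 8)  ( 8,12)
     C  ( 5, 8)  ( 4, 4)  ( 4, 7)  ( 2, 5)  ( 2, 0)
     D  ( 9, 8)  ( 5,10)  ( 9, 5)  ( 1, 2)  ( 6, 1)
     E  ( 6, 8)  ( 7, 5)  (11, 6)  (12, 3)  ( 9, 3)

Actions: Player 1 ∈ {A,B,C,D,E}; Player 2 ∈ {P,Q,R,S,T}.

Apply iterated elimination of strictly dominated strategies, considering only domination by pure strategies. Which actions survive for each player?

P1 drop B (E beats it: P:6>2 Q:7>6 R:11>2 S:12>9 T:9>8)
P1 drop C (E beats it: P:6>5 Q:7>4 R:11>4 S:12>2 T:9>2)
P2 drop S (P beats it: A:11>4 D:8>2 E:8>3)
P2 drop T (P beats it: A:11>4 D:8>1 E:8>3)
P1→{A,D,E} P2→{P,Q,R}

Survivors P1:{A,D,E} P2:{P,Q,R}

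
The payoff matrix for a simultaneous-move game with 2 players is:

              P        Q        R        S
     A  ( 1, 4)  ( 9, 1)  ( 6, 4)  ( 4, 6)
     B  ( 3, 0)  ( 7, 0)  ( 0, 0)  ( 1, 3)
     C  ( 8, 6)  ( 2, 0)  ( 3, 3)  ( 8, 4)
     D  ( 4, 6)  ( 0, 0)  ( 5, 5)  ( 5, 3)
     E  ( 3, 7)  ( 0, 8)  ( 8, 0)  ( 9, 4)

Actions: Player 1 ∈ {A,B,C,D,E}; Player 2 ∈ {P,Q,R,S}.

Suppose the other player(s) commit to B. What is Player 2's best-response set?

argmax u_2 = {S}

u_2(P vs B) = 0
u_2(Q vs B) = 0
u_2(R vs B) = 0
u_2(S vs B) = 3
max payoff 3 at {S}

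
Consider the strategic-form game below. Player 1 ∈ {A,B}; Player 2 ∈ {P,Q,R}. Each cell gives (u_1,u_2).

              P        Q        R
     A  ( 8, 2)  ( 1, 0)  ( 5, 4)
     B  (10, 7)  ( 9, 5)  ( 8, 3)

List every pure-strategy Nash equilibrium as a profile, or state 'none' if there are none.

(A,P): not NE [P1→B gives 10>8; P2→R gives 4>2]
(A,Q): not NE [P1→B gives 9>1; P2→R gives 4>0]
(A,R): not NE [P1→B gives 8>5]
(B,P): NE
(B,Q): not NE [P2→P gives 7>5]
(B,R): not NE [P2→P gives 7>3]

PSNE = {(B,P)}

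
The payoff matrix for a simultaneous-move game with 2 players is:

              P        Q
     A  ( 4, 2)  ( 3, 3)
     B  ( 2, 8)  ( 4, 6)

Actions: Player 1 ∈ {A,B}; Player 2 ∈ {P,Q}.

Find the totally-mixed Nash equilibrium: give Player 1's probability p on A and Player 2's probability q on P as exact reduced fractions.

p=2/3, q=1/3

P1 indiff ⇒ q·4+(1-q)·3 = q·2+(1-q)·4 ⇒ q(2) = (1-q)(1) ⇒ q = 1/3
P2 indiff ⇒ p·2+(1-p)·8 = p·3+(1-p)·6 ⇒ p(-1) = (1-p)(-2) ⇒ p = 2/3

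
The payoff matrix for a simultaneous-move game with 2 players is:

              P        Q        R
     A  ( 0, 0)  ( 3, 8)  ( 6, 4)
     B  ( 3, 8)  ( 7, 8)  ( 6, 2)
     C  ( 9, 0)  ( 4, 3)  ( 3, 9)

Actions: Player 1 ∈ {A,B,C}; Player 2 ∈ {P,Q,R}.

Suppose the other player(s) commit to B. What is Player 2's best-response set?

u_2(P vs B) = 8
u_2(Q vs B) = 8
u_2(R vs B) = 2
max payoff 8 at {P,Q}

argmax u_2 = {P,Q}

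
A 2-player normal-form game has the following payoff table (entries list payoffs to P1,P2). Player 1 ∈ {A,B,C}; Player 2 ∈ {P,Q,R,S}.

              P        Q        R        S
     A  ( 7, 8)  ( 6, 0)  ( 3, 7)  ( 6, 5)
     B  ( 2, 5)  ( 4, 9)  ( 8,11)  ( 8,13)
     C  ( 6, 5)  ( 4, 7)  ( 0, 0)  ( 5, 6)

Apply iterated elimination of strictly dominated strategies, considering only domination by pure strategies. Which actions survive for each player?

Survivors P1:{A,B} P2:{P,R,S}

P1 drop C (A beats it: P:7>6 Q:6>4 R:3>0 S:6>5)
P2 drop Q (R beats it: A:7>0 B:11>9)
P1→{A,B} P2→{P,R,S}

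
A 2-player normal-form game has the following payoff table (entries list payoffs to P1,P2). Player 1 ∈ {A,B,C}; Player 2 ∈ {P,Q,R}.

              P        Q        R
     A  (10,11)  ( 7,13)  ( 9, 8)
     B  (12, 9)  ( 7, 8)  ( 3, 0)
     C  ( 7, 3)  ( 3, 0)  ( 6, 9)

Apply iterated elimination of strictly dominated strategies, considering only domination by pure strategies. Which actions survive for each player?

P1 drop C (A beats it: P:10>7 Q:7>3 R:9>6)
P2 drop R (P beats it: A:11>8 B:9>0)
P1→{A,B} P2→{P,Q}

IESDS → P1:{A,B} P2:{P,Q}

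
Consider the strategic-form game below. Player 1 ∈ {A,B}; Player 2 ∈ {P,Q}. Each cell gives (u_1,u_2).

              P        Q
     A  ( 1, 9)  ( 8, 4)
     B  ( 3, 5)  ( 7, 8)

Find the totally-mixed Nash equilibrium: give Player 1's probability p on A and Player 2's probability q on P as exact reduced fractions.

(p,q) = (3/8, 1/3)

P1 indiff ⇒ q·1+(1-q)·8 = q·3+(1-q)·7 ⇒ q(-2) = (1-q)(-1) ⇒ q = 1/3
P2 indiff ⇒ p·9+(1-p)·5 = p·4+(1-p)·8 ⇒ p(5) = (1-p)(3) ⇒ p = 3/8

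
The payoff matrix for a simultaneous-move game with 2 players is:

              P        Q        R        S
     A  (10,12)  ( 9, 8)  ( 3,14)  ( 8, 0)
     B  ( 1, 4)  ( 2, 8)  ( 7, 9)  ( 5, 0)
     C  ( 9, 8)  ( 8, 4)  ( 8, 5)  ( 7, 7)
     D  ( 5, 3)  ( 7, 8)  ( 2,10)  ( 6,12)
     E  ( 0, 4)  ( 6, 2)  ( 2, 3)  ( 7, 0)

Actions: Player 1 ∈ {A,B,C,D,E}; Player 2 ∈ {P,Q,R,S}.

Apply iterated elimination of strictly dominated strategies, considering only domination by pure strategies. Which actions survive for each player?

Remaining: P1:{A,C} P2:{P,R}

P1 drop B (C beats it: P:9>1 Q:8>2 R:8>7 S:7>5)
P1 drop D (A beats it: P:10>5 Q:9>7 R:3>2 S:8>6)
P1 drop E (A beats it: P:10>0 Q:9>6 R:3>2 S:8>7)
P2 drop Q (P beats it: A:12>8 C:8>4)
P2 drop S (P beats it: A:12>0 C:8>7)
P1→{A,C} P2→{P,R}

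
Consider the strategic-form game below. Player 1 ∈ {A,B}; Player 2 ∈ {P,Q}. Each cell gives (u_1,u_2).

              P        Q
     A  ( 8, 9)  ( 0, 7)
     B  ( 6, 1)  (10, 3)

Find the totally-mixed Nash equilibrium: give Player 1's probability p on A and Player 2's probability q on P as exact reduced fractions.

(p,q) = (1/2, 5/6)

P1 indiff ⇒ q·8+(1-q)·0 = q·6+(1-q)·10 ⇒ q(2) = (1-q)(10) ⇒ q = 5/6
P2 indiff ⇒ p·9+(1-p)·1 = p·7+(1-p)·3 ⇒ p(2) = (1-p)(2) ⇒ p = 1/2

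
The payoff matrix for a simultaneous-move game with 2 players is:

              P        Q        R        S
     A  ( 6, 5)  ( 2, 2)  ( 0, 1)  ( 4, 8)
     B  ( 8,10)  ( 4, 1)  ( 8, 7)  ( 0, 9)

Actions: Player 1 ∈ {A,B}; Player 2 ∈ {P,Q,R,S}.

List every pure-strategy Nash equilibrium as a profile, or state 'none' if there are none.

(A,P): not NE [P1→B gives 8>6; P2→S gives 8>5]
(A,Q): not NE [P1→B gives 4>2; P2→S gives 8>2]
(A,R): not NE [P1→B gives 8>0; P2→S gives 8>1]
(A,S): NE
(B,P): NE
(B,Q): not NE [P2→P gives 10>1]
(B,R): not NE [P2→P gives 10>7]
(B,S): not NE [P1→A gives 4>0; P2→P gives 10>9]

Nash profiles: (A,S), (B,P)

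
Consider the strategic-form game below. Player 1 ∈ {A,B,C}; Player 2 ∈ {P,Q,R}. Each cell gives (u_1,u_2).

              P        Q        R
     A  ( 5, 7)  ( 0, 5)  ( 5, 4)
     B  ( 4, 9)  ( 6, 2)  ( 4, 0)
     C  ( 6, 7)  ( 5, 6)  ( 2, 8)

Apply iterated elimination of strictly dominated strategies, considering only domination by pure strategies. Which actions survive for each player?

P2 drop Q (P beats it: A:7>5 B:9>2 C:7>6)
P1 drop B (A beats it: P:5>4 R:5>4)
P1→{A,C} P2→{P,R}

Remaining: P1:{A,C} P2:{P,R}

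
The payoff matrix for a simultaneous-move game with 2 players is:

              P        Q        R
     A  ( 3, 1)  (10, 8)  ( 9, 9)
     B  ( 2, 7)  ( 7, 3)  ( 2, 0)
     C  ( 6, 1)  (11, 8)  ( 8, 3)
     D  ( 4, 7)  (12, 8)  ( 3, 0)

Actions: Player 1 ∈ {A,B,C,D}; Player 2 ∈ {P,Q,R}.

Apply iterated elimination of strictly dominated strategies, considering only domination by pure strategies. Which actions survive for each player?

P1 drop B (A beats it: P:3>2 Q:10>7 R:9>2)
P2 drop P (Q beats it: A:8>1 C:8>1 D:8>7)
P1→{A,C,D} P2→{Q,R}

IESDS → P1:{A,C,D} P2:{Q,R}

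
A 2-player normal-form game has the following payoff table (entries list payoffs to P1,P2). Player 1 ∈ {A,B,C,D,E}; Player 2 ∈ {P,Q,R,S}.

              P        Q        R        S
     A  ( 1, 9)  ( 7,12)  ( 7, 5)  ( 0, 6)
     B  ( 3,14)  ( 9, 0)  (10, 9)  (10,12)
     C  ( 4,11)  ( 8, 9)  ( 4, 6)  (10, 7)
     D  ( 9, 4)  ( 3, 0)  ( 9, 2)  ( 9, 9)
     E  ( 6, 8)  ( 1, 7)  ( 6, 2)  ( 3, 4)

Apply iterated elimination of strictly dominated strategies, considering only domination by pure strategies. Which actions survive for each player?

IESDS → P1:{B,C,D} P2:{P,S}

P1 drop A (B beats it: P:3>1 Q:9>7 R:10>7 S:10>0)
P1 drop E (D beats it: P:9>6 Q:3>1 R:9>6 S:9>3)
P2 drop Q (P beats it: B:14>0 C:11>9 D:4>0)
P2 drop R (P beats it: B:14>9 C:11>6 D:4>2)
P1→{B,C,D} P2→{P,S}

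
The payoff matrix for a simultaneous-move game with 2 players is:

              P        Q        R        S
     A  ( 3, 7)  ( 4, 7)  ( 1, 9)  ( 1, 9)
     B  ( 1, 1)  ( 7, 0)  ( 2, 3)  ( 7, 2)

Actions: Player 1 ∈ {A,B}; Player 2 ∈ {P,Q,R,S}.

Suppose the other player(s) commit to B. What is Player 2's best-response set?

u_2(P vs B) = 1
u_2(Q vs B) = 0
u_2(R vs B) = 3
u_2(S vs B) = 2
max payoff 3 at {R}

BR_2 = {R}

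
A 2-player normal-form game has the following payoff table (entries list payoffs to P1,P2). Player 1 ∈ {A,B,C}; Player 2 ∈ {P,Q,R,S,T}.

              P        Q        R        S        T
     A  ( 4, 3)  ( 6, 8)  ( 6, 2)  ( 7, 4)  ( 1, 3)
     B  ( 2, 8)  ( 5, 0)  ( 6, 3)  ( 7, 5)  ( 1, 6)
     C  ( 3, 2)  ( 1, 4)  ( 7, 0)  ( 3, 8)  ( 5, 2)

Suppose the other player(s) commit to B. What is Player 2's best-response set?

BR_2 = {P}

u_2(P vs B) = 8
u_2(Q vs B) = 0
u_2(R vs B) = 3
u_2(S vs B) = 5
u_2(T vs B) = 6
max payoff 8 at {P}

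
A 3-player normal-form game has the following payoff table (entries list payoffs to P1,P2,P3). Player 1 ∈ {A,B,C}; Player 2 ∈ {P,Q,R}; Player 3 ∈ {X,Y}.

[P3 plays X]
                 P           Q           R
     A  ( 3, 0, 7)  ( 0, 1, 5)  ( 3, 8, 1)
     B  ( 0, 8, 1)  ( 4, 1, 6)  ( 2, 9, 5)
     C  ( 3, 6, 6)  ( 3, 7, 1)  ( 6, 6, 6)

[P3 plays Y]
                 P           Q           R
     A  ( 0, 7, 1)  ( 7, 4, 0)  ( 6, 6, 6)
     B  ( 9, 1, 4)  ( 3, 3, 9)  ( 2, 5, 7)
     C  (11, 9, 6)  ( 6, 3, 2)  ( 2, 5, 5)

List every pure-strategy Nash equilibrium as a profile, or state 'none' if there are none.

(A,P,X): not NE [P2→R gives 8>0]
(A,P,Y): not NE [P1→C gives 11>0; P3→X gives 7>1]
(A,Q,X): not NE [P1→B gives 4>0; P2→R gives 8>1]
(A,Q,Y): not NE [P2→P gives 7>4; P3→X gives 5>0]
(A,R,X): not NE [P1→C gives 6>3; P3→Y gives 6>1]
(A,R,Y): not NE [P2→P gives 7>6]
(B,P,X): not NE [P1→C gives 3>0; P2→R gives 9>8; P3→Y gives 4>1]
(B,P,Y): not NE [P1→C gives 11>9; P2→R gives 5>1]
(B,Q,X): not NE [P2→R gives 9>1; P3→Y gives 9>6]
(B,Q,Y): not NE [P1→A gives 7>3; P2→R gives 5>3]
(B,R,X): not NE [P1→C gives 6>2; P3→Y gives 7>5]
(B,R,Y): not NE [P1→A gives 6>2]
(C,P,X): not NE [P2→Q gives 7>6]
(C,P,Y): NE
(C,Q,X): not NE [P1→B gives 4>3; P3→Y gives 2>1]
(C,Q,Y): not NE [P1→A gives 7>6; P2→P gives 9>3]
(C,R,X): not NE [P2→Q gives 7>6]
(C,R,Y): not NE [P1→A gives 6>2; P2→P gives 9>5; P3→X gives 6>5]

NE set: (C,P,Y)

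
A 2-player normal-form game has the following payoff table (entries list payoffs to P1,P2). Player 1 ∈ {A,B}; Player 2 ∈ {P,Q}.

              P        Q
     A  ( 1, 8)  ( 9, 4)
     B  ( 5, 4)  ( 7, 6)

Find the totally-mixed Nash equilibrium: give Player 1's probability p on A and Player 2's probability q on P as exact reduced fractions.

P1 indiff ⇒ q·1+(1-q)·9 = q·5+(1-q)·7 ⇒ q(-4) = (1-q)(-2) ⇒ q = 1/3
P2 indiff ⇒ p·8+(1-p)·4 = p·4+(1-p)·6 ⇒ p(4) = (1-p)(2) ⇒ p = 1/3

P1 mixes 1/3 on A; P2 mixes 1/3 on P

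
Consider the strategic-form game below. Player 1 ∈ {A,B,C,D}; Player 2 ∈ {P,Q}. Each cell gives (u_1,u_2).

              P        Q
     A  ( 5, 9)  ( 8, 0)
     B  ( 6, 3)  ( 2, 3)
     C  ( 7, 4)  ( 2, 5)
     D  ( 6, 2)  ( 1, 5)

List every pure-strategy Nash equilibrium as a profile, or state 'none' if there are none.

Equilibria: none

(A,P): not NE [P1→C gives 7>5]
(A,Q): not NE [P2→P gives 9>0]
(B,P): not NE [P1→C gives 7>6]
(B,Q): not NE [P1→A gives 8>2]
(C,P): not NE [P2→Q gives 5>4]
(C,Q): not NE [P1→A gives 8>2]
(D,P): not NE [P1→C gives 7>6; P2→Q gives 5>2]
(D,Q): not NE [P1→A gives 8>1]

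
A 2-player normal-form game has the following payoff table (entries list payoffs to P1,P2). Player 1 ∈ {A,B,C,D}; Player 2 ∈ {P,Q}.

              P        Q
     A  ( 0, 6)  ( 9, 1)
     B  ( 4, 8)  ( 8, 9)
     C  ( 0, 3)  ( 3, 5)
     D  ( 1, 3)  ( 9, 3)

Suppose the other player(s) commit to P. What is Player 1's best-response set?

u_1(A vs P) = 0
u_1(B vs P) = 4
u_1(C vs P) = 0
u_1(D vs P) = 1
max payoff 4 at {B}

BR_1 = {B}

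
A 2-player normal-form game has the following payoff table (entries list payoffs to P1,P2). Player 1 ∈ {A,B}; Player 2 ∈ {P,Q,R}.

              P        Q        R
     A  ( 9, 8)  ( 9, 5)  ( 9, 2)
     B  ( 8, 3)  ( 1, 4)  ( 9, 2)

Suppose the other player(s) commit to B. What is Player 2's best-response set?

P2 best: {Q}

u_2(P vs B) = 3
u_2(Q vs B) = 4
u_2(R vs B) = 2
max payoff 4 at {Q}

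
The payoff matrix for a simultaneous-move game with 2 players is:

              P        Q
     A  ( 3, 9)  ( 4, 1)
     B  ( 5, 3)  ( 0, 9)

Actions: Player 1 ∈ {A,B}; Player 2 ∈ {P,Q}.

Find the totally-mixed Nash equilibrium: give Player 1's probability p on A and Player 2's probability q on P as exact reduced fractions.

(p,q) = (3/7, 2/3)

P1 indiff ⇒ q·3+(1-q)·4 = q·5+(1-q)·0 ⇒ q(-2) = (1-q)(-4) ⇒ q = 2/3
P2 indiff ⇒ p·9+(1-p)·3 = p·1+(1-p)·9 ⇒ p(8) = (1-p)(6) ⇒ p = 3/7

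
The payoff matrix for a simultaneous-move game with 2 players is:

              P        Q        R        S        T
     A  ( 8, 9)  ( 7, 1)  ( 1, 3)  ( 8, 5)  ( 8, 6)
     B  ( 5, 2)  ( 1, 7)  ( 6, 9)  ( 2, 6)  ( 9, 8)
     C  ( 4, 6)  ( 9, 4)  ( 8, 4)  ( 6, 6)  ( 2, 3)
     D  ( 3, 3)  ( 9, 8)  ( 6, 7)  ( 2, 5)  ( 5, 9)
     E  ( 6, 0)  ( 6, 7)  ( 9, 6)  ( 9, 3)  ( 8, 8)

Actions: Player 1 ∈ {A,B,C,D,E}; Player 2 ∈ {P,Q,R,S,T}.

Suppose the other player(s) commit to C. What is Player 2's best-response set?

u_2(P vs C) = 6
u_2(Q vs C) = 4
u_2(R vs C) = 4
u_2(S vs C) = 6
u_2(T vs C) = 3
max payoff 6 at {P,S}

argmax u_2 = {P,S}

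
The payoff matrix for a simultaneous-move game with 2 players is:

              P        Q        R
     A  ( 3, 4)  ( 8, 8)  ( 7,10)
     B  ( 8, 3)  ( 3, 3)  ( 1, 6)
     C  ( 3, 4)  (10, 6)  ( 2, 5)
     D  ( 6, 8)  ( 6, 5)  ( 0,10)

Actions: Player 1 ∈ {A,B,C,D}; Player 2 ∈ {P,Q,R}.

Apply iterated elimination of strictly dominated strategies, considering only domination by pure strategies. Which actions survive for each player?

IESDS → P1:{A,C} P2:{Q,R}

P2 drop P (R beats it: A:10>4 B:6>3 C:5>4 D:10>8)
P1 drop B (A beats it: Q:8>3 R:7>1)
P1 drop D (A beats it: Q:8>6 R:7>0)
P1→{A,C} P2→{Q,R}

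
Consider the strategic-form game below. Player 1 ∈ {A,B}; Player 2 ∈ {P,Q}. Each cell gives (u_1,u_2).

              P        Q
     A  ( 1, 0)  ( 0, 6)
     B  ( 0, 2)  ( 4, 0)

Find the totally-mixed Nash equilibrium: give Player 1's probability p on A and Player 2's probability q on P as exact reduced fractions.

P1 indiff ⇒ q·1+(1-q)·0 = q·0+(1-q)·4 ⇒ q(1) = (1-q)(4) ⇒ q = 4/5
P2 indiff ⇒ p·0+(1-p)·2 = p·6+(1-p)·0 ⇒ p(-6) = (1-p)(-2) ⇒ p = 1/4

(p,q) = (1/4, 4/5)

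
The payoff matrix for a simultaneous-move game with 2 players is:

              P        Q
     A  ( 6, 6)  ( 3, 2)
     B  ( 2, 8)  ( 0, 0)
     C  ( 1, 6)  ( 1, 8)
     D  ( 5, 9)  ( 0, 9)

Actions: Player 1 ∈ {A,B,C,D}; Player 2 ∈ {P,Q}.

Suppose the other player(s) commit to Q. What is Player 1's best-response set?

u_1(A vs Q) = 3
u_1(B vs Q) = 0
u_1(C vs Q) = 1
u_1(D vs Q) = 0
max payoff 3 at {A}

BR_1 = {A}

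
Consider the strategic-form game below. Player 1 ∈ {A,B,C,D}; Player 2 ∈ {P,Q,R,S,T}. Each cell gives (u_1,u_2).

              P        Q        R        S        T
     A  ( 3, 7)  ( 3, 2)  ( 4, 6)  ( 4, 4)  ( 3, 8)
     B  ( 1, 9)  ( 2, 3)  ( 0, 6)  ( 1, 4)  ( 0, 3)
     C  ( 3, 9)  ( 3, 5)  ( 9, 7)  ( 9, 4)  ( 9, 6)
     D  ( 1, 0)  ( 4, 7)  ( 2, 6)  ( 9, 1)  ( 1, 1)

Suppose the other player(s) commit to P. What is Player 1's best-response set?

u_1(A vs P) = 3
u_1(B vs P) = 1
u_1(C vs P) = 3
u_1(D vs P) = 1
max payoff 3 at {A,C}

P1 best: {A,C}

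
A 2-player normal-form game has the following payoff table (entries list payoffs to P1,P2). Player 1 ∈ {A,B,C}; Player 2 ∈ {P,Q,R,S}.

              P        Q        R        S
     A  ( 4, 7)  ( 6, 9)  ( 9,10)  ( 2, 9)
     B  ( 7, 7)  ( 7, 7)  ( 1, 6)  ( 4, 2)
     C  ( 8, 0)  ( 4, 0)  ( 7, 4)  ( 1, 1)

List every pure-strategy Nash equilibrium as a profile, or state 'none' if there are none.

Nash profiles: (A,R), (B,Q)

(A,P): not NE [P1→C gives 8>4; P2→R gives 10>7]
(A,Q): not NE [P1→B gives 7>6; P2→R gives 10>9]
(A,R): NE
(A,S): not NE [P1→B gives 4>2; P2→R gives 10>9]
(B,P): not NE [P1→C gives 8>7]
(B,Q): NE
(B,R): not NE [P1→A gives 9>1; P2→Q gives 7>6]
(B,S): not NE [P2→Q gives 7>2]
(C,P): not NE [P2→R gives 4>0]
(C,Q): not NE [P1→B gives 7>4; P2→R gives 4>0]
(C,R): not NE [P1→A gives 9>7]
(C,S): not NE [P1→B gives 4>1; P2→R gives 4>1]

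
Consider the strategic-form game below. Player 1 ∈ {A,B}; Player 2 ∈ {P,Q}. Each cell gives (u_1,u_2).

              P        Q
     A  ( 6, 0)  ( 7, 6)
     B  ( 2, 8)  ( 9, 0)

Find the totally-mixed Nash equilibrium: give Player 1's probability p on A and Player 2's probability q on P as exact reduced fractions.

P1 mixes 4/7 on A; P2 mixes 1/3 on P

P1 indiff ⇒ q·6+(1-q)·7 = q·2+(1-q)·9 ⇒ q(4) = (1-q)(2) ⇒ q = 1/3
P2 indiff ⇒ p·0+(1-p)·8 = p·6+(1-p)·0 ⇒ p(-6) = (1-p)(-8) ⇒ p = 4/7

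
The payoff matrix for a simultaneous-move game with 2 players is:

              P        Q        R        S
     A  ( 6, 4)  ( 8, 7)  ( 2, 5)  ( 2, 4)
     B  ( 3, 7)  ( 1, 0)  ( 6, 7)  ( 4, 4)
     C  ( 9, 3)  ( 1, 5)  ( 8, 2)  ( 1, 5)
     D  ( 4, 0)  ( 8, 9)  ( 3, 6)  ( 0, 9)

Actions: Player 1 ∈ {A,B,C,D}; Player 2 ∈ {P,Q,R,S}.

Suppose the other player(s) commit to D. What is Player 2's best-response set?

argmax u_2 = {Q,S}

u_2(P vs D) = 0
u_2(Q vs D) = 9
u_2(R vs D) = 6
u_2(S vs D) = 9
max payoff 9 at {Q,S}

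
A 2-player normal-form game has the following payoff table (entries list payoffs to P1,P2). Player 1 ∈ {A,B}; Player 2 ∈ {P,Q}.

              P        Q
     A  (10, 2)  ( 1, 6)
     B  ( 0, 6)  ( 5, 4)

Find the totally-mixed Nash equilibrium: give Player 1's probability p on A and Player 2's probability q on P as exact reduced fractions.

P1 indiff ⇒ q·10+(1-q)·1 = q·0+(1-q)·5 ⇒ q(10) = (1-q)(4) ⇒ q = 2/7
P2 indiff ⇒ p·2+(1-p)·6 = p·6+(1-p)·4 ⇒ p(-4) = (1-p)(-2) ⇒ p = 1/3

P1 mixes 1/3 on A; P2 mixes 2/7 on P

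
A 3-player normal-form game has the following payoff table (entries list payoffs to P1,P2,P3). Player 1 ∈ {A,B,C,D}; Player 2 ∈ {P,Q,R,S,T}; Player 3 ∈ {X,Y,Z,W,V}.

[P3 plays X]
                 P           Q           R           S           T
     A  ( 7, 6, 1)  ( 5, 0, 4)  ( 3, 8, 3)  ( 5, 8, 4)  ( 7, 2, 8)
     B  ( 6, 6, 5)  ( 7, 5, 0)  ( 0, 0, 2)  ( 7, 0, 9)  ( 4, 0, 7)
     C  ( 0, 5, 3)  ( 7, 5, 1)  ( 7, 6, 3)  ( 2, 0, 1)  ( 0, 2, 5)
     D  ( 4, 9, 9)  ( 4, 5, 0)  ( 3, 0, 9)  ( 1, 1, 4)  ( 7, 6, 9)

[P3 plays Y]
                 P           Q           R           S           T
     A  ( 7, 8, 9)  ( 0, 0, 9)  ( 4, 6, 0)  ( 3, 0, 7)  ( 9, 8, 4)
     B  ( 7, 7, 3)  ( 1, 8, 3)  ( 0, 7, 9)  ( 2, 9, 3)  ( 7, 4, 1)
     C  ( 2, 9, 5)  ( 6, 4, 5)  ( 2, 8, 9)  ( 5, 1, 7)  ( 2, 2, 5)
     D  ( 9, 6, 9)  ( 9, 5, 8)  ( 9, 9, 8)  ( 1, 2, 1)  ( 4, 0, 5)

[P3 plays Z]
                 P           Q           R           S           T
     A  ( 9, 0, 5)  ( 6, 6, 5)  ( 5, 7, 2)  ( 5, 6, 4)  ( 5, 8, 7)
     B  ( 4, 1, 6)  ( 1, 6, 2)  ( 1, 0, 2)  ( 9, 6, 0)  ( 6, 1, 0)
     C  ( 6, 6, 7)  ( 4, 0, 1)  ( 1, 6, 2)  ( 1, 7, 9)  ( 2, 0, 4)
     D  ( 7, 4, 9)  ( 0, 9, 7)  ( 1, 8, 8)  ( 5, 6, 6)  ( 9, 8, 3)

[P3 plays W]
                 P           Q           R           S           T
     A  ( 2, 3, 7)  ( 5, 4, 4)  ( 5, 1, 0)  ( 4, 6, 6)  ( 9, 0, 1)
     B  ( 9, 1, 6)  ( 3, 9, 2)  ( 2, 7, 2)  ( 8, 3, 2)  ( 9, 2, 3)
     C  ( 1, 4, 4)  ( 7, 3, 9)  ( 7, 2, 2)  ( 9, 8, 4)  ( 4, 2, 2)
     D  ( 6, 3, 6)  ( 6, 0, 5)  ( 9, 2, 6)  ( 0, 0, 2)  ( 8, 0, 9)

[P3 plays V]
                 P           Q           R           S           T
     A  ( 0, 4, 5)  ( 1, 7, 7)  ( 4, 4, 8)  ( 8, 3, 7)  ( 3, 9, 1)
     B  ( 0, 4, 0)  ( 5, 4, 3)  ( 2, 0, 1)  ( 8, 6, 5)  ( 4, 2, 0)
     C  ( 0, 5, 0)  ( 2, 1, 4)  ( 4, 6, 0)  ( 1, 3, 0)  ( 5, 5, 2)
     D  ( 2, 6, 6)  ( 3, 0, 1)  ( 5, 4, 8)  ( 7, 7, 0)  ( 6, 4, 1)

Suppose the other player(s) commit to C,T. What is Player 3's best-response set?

argmax u_3 = {X,Y}

u_3(X vs C,T) = 5
u_3(Y vs C,T) = 5
u_3(Z vs C,T) = 4
u_3(W vs C,T) = 2
u_3(V vs C,T) = 2
max payoff 5 at {X,Y}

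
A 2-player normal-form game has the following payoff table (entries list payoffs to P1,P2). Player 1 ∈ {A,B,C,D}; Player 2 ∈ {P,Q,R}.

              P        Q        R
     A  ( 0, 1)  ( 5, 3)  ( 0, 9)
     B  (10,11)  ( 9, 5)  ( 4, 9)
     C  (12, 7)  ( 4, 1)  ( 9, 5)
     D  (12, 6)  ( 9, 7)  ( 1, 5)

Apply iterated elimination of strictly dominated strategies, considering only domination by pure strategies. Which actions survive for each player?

IESDS → P1:{B,C,D} P2:{P,Q}

P1 drop A (B beats it: P:10>0 Q:9>5 R:4>0)
P2 drop R (P beats it: B:11>9 C:7>5 D:6>5)
P1→{B,C,D} P2→{P,Q}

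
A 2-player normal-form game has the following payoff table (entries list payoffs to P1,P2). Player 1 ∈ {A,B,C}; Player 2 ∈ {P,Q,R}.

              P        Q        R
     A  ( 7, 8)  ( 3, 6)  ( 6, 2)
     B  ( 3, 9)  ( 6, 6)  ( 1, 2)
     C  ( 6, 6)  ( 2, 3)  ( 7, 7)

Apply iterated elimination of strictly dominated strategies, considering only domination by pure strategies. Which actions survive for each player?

IESDS → P1:{A,C} P2:{P,R}

P2 drop Q (P beats it: A:8>6 B:9>6 C:6>3)
P1 drop B (A beats it: P:7>3 R:6>1)
P1→{A,C} P2→{P,R}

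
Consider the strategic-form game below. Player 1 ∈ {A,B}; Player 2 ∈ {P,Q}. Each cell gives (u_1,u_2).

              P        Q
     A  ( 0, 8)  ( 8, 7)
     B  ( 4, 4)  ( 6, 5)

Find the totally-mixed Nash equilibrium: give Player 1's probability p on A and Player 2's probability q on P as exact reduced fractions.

P1 indiff ⇒ q·0+(1-q)·8 = q·4+(1-q)·6 ⇒ q(-4) = (1-q)(-2) ⇒ q = 1/3
P2 indiff ⇒ p·8+(1-p)·4 = p·7+(1-p)·5 ⇒ p(1) = (1-p)(1) ⇒ p = 1/2

p=1/2, q=1/3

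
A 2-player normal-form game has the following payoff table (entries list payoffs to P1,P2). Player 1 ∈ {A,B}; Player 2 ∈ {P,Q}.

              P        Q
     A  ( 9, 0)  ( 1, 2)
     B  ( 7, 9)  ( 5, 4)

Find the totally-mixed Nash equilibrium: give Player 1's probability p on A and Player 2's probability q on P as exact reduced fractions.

P1 indiff ⇒ q·9+(1-q)·1 = q·7+(1-q)·5 ⇒ q(2) = (1-q)(4) ⇒ q = 2/3
P2 indiff ⇒ p·0+(1-p)·9 = p·2+(1-p)·4 ⇒ p(-2) = (1-p)(-5) ⇒ p = 5/7

p=5/7, q=2/3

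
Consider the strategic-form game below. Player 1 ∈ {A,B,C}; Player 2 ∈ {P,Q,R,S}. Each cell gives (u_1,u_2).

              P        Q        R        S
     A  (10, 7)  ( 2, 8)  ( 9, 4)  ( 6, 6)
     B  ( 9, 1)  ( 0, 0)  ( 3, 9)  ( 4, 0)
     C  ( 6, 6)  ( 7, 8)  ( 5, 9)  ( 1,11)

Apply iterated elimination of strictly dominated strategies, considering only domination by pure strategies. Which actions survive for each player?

IESDS → P1:{A,C} P2:{Q,S}

P1 drop B (A beats it: P:10>9 Q:2>0 R:9>3 S:6>4)
P2 drop P (Q beats it: A:8>7 C:8>6)
P2 drop R (S beats it: A:6>4 C:11>9)
P1→{A,C} P2→{Q,S}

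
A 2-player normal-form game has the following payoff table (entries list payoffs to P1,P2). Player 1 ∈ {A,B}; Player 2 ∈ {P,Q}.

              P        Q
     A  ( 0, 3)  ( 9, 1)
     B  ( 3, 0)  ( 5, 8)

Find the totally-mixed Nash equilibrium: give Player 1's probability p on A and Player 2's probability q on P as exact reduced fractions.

P1 indiff ⇒ q·0+(1-q)·9 = q·3+(1-q)·5 ⇒ q(-3) = (1-q)(-4) ⇒ q = 4/7
P2 indiff ⇒ p·3+(1-p)·0 = p·1+(1-p)·8 ⇒ p(2) = (1-p)(8) ⇒ p = 4/5

(p,q) = (4/5, 4/7)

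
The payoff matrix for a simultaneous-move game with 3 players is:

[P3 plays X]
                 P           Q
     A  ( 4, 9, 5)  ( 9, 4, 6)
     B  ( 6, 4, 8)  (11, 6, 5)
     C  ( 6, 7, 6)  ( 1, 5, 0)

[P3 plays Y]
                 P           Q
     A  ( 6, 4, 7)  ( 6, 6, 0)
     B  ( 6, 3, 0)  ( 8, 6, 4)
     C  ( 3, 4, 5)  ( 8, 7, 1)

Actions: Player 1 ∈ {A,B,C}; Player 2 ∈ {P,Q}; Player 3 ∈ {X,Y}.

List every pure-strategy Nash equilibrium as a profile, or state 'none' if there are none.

NE set: (B,Q,X), (C,P,X), (C,Q,Y)

(A,P,X): not NE [P1→C gives 6>4; P3→Y gives 7>5]
(A,P,Y): not NE [P2→Q gives 6>4]
(A,Q,X): not NE [P1→B gives 11>9; P2→P gives 9>4]
(A,Q,Y): not NE [P1→C gives 8>6; P3→X gives 6>0]
(B,P,X): not NE [P2→Q gives 6>4]
(B,P,Y): not NE [P2→Q gives 6>3; P3→X gives 8>0]
(B,Q,X): NE
(B,Q,Y): not NE [P3→X gives 5>4]
(C,P,X): NE
(C,P,Y): not NE [P1→B gives 6>3; P2→Q gives 7>4; P3→X gives 6>5]
(C,Q,X): not NE [P1→B gives 11>1; P2→P gives 7>5; P3→Y gives 1>0]
(C,Q,Y): NE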